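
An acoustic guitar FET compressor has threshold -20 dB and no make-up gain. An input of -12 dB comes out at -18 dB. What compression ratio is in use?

4:1

Input overshoot = -12 − (-20) = 8 dB; output overshoot = -18 − (-20) = 2 dB.
Ratio = 8 / 2 = 4.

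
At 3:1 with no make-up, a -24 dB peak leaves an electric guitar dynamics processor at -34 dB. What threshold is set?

-39 dB

Input is 15 dB above T (since output overshoot × R = input overshoot: (-34 − T)·3 = -24 − T gives T = -39 dB).
Check: -39 + (-24 − (-39))/3 = -39 + 5 = -34 dB. ✓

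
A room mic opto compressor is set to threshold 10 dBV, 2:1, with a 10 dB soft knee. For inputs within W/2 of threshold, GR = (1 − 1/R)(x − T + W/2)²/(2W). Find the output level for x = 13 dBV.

11.4 dBV

x − T + W/2 = 13 − 10 + 5 = 8.
GR = (1 − 1/2) × 8² / 20 = 0.5 × 64 / 20 = 1.6 dB.
Output = 13 − 1.6 = 11.4 dBV.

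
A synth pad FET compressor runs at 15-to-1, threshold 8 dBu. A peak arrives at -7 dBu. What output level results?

-7 dBu

-7 dBu is 15 dB below the 8 dBu threshold, so no gain reduction is applied.
Output = input = -7 dBu.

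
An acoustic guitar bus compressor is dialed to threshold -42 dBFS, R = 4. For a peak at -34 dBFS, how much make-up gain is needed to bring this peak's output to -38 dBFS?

2 dB

Overshoot 8 dB → 8/4 = 2 dB after compression, so the compressed level is -42 + 2 = -40 dBFS.
Make-up = target − compressed = -38 − (-40) = 2 dB.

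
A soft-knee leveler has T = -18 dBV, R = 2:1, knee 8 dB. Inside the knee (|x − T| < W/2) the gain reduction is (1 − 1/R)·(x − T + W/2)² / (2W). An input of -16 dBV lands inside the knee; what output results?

x − T + W/2 = -16 − (-18) + 4 = 6.
GR = (1 − 1/2) × 6² / 16 = 0.5 × 36 / 16 = 1.125 dB.
Output = -16 − 1.125 = -17.125 dBV.

-17.125 dBV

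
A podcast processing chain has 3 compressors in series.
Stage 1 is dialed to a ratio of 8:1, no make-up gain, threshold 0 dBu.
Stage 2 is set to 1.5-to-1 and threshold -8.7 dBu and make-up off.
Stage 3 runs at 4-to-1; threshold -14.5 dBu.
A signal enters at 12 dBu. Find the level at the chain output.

Stage 1: 12 dB above 0 dBu, reduced 8:1 to 1.5 dB above → 1.5 dBu.
Stage 2: 10.2 dB above -8.7 dBu, reduced 1.5:1 to 6.8 dB above → -1.9 dBu.
Stage 3: -1.9 dBu is 12.6 dB over -14.5 dBu; at 4:1 that becomes 3.15 dB over, giving -11.35 dBu.

-11.35 dBu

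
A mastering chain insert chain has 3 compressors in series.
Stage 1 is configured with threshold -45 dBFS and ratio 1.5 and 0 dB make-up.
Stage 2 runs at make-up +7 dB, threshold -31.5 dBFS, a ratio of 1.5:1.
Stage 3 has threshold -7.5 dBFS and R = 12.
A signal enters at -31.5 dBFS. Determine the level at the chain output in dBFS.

-29 dBFS

Stage 1: 13.5 dB above -45 dBFS, reduced 1.5:1 to 9 dB above → -36 dBFS.
Stage 2: -36 dBFS ≤ -31.5 dBFS, so stage 2 doesn't engage; make-up brings it to -29 dBFS.
Stage 3: below threshold (-29 ≤ -7.5); passes unchanged; output -29 dBFS.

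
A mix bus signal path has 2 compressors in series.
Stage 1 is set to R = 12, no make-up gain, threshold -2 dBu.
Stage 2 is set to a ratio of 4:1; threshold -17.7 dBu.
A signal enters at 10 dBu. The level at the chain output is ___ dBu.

-13.525 dBu

Stage 1: overshoot 12 dB → 12/12 = 1 dB → -1 dBu.
Stage 2: -1 dBu is 16.7 dB over -17.7 dBu; at 4:1 that becomes 4.175 dB over, giving -13.525 dBu.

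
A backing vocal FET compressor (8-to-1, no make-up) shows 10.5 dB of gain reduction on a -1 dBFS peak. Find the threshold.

Input is 12 dB above T (since output overshoot × R = input overshoot: (-11.5 − T)·8 = -1 − T gives T = -13 dBFS).
Check: -13 + (-1 − (-13))/8 = -13 + 1.5 = -11.5 dBFS. ✓

-13 dBFS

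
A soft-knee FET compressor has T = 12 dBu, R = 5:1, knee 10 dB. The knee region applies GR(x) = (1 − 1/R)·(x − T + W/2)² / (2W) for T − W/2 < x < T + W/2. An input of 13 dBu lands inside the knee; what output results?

11.56 dBu

x − T + W/2 = 13 − 12 + 5 = 6.
GR = (1 − 1/5) × 6² / 20 = 0.8 × 36 / 20 = 1.44 dB.
Output = 13 − 1.44 = 11.56 dBu.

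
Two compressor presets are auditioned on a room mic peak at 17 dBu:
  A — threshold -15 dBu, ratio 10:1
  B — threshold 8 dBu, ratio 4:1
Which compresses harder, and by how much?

A: overshoot 32 dB → output overshoot 3.2 dB → GR 28.8 dB.
B: overshoot 9 dB → output overshoot 2.25 dB → GR 6.75 dB.
A reduces 22.05 dB more.

A, by 22.05 dB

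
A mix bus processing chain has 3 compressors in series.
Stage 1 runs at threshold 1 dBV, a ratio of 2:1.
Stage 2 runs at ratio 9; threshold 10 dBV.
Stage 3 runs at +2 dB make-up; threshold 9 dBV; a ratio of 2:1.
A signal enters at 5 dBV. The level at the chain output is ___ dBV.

Stage 1: 4 dB above 1 dBV, reduced 2:1 to 2 dB above → 3 dBV.
Stage 2: below threshold (3 ≤ 10); passes unchanged; output 3 dBV.
Stage 3: below threshold (3 ≤ 9); passes unchanged; make-up brings it to 5 dBV.

5 dBV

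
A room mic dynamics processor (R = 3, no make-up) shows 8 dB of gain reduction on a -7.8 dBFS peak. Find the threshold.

Gain reduction = -7.8 − (-15.8) = 8 dB; output overshoot = GR / (R − 1) = 8 / 2 = 4 dB.
Threshold = output − output overshoot = -15.8 − 4 = -19.8 dBFS.

-19.8 dBFS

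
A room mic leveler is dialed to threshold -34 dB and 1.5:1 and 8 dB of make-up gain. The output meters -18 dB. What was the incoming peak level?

-22 dB

Remove make-up: -18 − 8 = -26 dB.
Post-compression overshoot = -26 − (-34) = 8 dB.
Before 1.5:1 compression the overshoot was 8 × 1.5 = 12 dB, so input = -34 + 12 = -22 dB.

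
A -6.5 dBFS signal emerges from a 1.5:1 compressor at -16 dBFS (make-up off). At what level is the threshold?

-35 dBFS

Gain reduction = -6.5 − (-16) = 9.5 dB; output overshoot = GR / (R − 1) = 9.5 / 0.5 = 19 dB.
Threshold = output − output overshoot = -16 − 19 = -35 dBFS.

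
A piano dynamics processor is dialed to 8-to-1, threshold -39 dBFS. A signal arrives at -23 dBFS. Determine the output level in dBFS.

-23 dBFS sits 16 dB over threshold.
8:1 compression reduces that to 16/8 = 2 dB over.
Output = -39 + 2 = -37 dBFS.

-37 dBFS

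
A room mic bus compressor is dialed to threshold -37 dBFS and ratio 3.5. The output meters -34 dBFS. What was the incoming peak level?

Post-compression overshoot = -34 − (-37) = 3 dB.
Input overshoot = R × output overshoot = 10.5 dB → input = -37 + 10.5 = -26.5 dBFS.

-26.5 dBFS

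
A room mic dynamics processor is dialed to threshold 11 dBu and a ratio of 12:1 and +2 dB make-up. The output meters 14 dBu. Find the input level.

23 dBu

Remove make-up: 14 − 2 = 12 dBu.
That's 1 dB above the 11 dBu threshold.
Undo the ratio: input overshoot = 1 × 12 = 12 dB, giving input = 23 dBu.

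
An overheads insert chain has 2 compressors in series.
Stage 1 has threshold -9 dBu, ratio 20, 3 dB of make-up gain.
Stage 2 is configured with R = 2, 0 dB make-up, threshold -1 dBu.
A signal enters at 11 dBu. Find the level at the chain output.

-5 dBu

Stage 1: 20 dB above -9 dBu, reduced 20:1 to 1 dB above → -8 dBu; +3 dB make-up → -5 dBu.
Stage 2: -5 dBu ≤ -1 dBu, so stage 2 doesn't engage; output -5 dBu.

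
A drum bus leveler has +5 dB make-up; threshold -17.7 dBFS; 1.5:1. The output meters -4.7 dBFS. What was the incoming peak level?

Stripping the +5 dB make-up gives -9.7 dBFS at the gain stage.
The compressed level sits -9.7 − (-17.7) = 8 dB over threshold.
Input overshoot = R × output overshoot = 12 dB → input = -17.7 + 12 = -5.7 dBFS.

-5.7 dBFS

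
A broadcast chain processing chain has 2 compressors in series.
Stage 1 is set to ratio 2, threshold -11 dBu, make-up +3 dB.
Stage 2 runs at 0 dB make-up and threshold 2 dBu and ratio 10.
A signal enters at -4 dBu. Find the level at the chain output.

-4.5 dBu

Stage 1: -4 dBu is 7 dB over -11 dBu; at 2:1 that becomes 3.5 dB over, giving -7.5 dBu; +3 dB make-up → -4.5 dBu.
Stage 2: -4.5 dBu ≤ 2 dBu, so stage 2 doesn't engage; output -4.5 dBu.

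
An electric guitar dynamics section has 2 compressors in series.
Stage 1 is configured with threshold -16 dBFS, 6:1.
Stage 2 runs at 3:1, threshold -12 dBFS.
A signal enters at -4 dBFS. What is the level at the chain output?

Stage 1: overshoot 12 dB → 12/6 = 2 dB → -14 dBFS.
Stage 2: below threshold (-14 ≤ -12); passes unchanged; output -14 dBFS.

-14 dBFS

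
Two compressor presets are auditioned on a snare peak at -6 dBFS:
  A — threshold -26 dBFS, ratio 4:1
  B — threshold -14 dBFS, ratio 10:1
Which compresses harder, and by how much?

A: 20 dB over, compressed to 5 dB over, so 15 dB of GR.
B: 8 dB over, compressed to 0.8 dB over, so 7.2 dB of GR.
Difference: 7.8 dB in favour of A.

A, by 7.8 dB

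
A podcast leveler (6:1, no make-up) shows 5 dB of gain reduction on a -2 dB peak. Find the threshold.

Gain reduction = -2 − (-7) = 5 dB; output overshoot = GR / (R − 1) = 5 / 5 = 1 dB.
Threshold = output − output overshoot = -7 − 1 = -8 dB.

-8 dB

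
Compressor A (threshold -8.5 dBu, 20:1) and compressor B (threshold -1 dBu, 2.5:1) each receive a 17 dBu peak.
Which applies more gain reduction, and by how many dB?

A: GR = 25.5 − 25.5/20 = 24.225 dB.
B: GR = 18 − 18/2.5 = 10.8 dB.
A reduces 13.425 dB more.

A, by 13.425 dB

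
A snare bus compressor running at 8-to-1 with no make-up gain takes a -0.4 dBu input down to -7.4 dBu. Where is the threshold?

Gain reduction = -0.4 − (-7.4) = 7 dB; output overshoot = GR / (R − 1) = 7 / 7 = 1 dB.
Threshold = output − output overshoot = -7.4 − 1 = -8.4 dBu.

-8.4 dBu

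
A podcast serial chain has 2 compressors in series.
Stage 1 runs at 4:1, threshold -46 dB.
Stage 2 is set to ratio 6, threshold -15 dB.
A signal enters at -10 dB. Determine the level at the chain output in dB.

-37 dB

Stage 1: 36 dB above -46 dB, reduced 4:1 to 9 dB above → -37 dB.
Stage 2: below threshold (-37 ≤ -15); passes unchanged; output -37 dB.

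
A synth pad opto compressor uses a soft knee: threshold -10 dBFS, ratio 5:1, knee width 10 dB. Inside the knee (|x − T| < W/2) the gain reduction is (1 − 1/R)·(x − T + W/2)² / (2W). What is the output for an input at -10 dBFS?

-11 dBFS

x − T + W/2 = -10 − (-10) + 5 = 5.
GR = (1 − 1/5) × 5² / 20 = 0.8 × 25 / 20 = 1 dB.
Output = -10 − 1 = -11 dBFS.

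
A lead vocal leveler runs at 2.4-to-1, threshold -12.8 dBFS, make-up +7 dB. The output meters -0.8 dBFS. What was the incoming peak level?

Stripping the +7 dB make-up gives -7.8 dBFS at the gain stage.
Post-compression overshoot = -7.8 − (-12.8) = 5 dB.
Undo the ratio: input overshoot = 5 × 2.4 = 12 dB, giving input = -0.8 dBFS.

-0.8 dBFS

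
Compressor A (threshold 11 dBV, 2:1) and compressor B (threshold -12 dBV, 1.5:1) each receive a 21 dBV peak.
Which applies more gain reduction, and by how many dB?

A: 10 dB over, compressed to 5 dB over, so 5 dB of GR.
B: 33 dB over, compressed to 22 dB over, so 11 dB of GR.
B reduces 6 dB more.

B, by 6 dB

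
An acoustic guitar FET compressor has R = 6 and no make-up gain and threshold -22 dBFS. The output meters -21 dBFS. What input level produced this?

-16 dBFS

That's 1 dB above the -22 dBFS threshold.
Input overshoot = R × output overshoot = 6 dB → input = -22 + 6 = -16 dBFS.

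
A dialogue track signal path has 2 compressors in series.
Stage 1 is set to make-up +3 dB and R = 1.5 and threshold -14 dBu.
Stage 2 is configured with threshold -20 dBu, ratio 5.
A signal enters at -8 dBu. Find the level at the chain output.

Stage 1: overshoot 6 dB → 6/1.5 = 4 dB → -10 dBu; +3 dB make-up → -7 dBu.
Stage 2: -7 dBu is 13 dB over -20 dBu; at 5:1 that becomes 2.6 dB over, giving -17.4 dBu.

-17.4 dBu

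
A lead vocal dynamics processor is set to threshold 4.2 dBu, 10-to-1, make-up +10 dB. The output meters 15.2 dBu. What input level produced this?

Before make-up, the level was 15.2 − 10 = 5.2 dBu.
Post-compression overshoot = 5.2 − 4.2 = 1 dB.
Input overshoot = R × output overshoot = 10 dB → input = 4.2 + 10 = 14.2 dBu.

14.2 dBu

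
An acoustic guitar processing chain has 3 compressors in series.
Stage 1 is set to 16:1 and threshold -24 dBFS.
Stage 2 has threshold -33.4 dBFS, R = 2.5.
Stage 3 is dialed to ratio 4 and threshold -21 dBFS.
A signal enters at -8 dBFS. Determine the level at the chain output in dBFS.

Stage 1: overshoot 16 dB → 16/16 = 1 dB → -23 dBFS.
Stage 2: 10.4 dB above -33.4 dBFS, reduced 2.5:1 to 4.16 dB above → -29.24 dBFS.
Stage 3: below threshold (-29.24 ≤ -21); passes unchanged; output -29.24 dBFS.

-29.24 dBFS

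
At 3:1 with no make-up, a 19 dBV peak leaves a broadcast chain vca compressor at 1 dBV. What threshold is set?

-8 dBV

Input is 27 dB above T (since output overshoot × R = input overshoot: (1 − T)·3 = 19 − T gives T = -8 dBV).
Check: -8 + (19 − (-8))/3 = -8 + 9 = 1 dBV. ✓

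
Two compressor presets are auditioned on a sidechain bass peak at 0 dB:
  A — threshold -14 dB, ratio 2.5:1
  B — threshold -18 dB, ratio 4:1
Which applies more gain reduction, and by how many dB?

A: overshoot 14 dB → output overshoot 5.6 dB → GR 8.4 dB.
B: overshoot 18 dB → output overshoot 4.5 dB → GR 13.5 dB.
B reduces 5.1 dB more.

B, by 5.1 dB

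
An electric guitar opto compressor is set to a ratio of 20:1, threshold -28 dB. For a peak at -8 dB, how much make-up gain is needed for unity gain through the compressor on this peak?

Overshoot 20 dB → 20/20 = 1 dB after compression, so the compressed level is -28 + 1 = -27 dB.
Make-up = target − compressed = -8 − (-27) = 19 dB.

19 dB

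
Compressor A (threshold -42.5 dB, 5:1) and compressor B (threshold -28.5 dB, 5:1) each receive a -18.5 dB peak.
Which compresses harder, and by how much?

A: 24 dB over, compressed to 4.8 dB over, so 19.2 dB of GR.
B: 10 dB over, compressed to 2 dB over, so 8 dB of GR.
A applies 11.2 dB more gain reduction.

A, by 11.2 dB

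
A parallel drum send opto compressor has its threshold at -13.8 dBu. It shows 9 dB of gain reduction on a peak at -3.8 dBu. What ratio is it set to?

10:1

Input overshoot = -3.8 − (-13.8) = 10 dB.
Output overshoot = 10 − 9 = 1 dB.
Ratio = input overshoot / output overshoot = 10 / 1 = 10.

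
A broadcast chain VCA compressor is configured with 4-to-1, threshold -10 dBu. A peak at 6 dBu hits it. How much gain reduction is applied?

12 dB

6 dBu exceeds the threshold by 16 dB.
At 4:1, output sits 16/4 = 4 dB above threshold.
So the signal is attenuated by 16 − 4 = 12 dB.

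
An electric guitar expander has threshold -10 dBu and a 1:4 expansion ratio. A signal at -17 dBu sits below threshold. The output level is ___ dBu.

Below threshold, a 1:4 expander applies gain = (4−1)×(T − x) of attenuation.
(4−1) × 7 = 21 dB, so output = -17 − 21 = -38 dBu.

-38 dBu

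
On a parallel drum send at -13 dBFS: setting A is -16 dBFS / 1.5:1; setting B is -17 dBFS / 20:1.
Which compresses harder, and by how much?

B, by 2.8 dB

A: 3 dB over, compressed to 2 dB over, so 1 dB of GR.
B: 4 dB over, compressed to 0.2 dB over, so 3.8 dB of GR.
Difference: 2.8 dB in favour of B.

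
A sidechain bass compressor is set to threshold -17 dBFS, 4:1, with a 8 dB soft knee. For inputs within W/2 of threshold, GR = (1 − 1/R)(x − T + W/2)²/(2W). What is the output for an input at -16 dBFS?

-17.171875 dBFS

x − T + W/2 = -16 − (-17) + 4 = 5.
GR = (1 − 1/4) × 5² / 16 = 0.75 × 25 / 16 = 1.171875 dB.
Output = -16 − 1.171875 = -17.171875 dBFS.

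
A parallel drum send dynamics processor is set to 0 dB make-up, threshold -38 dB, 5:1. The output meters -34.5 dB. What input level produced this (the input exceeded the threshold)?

-20.5 dB

That's 3.5 dB above the -38 dB threshold.
Undo the ratio: input overshoot = 3.5 × 5 = 17.5 dB, giving input = -20.5 dB.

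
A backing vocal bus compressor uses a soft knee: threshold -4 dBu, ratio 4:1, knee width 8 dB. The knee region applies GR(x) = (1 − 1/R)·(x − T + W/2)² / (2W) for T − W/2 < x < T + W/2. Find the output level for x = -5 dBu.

x − T + W/2 = -5 − (-4) + 4 = 3.
GR = (1 − 1/4) × 3² / 16 = 0.75 × 9 / 16 = 0.421875 dB.
Output = -5 − 0.421875 = -5.421875 dBu.

-5.421875 dBu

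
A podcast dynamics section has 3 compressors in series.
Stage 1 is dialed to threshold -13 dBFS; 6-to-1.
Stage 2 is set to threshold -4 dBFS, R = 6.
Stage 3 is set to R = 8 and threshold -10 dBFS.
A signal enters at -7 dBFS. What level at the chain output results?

-12 dBFS

Stage 1: 6 dB above -13 dBFS, reduced 6:1 to 1 dB above → -12 dBFS.
Stage 2: -12 dBFS ≤ -4 dBFS, so stage 2 doesn't engage; output -12 dBFS.
Stage 3: below threshold (-12 ≤ -10); passes unchanged; output -12 dBFS.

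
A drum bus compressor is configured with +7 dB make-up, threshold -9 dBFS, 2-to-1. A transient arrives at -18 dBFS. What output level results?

-11 dBFS

-18 dBFS is 9 dB below the -9 dBFS threshold, so no gain reduction is applied.
Make-up gain adds 7 dB: -18 + 7 = -11 dBFS.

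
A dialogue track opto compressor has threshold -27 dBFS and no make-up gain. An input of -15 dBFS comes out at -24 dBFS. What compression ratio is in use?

Input overshoot = -15 − (-27) = 12 dB; output overshoot = -24 − (-27) = 3 dB.
Ratio = 12 / 3 = 4.

4:1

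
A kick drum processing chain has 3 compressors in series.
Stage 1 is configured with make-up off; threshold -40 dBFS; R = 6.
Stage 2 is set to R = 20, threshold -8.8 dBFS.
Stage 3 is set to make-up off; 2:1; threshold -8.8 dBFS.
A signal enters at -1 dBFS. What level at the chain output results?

Stage 1: overshoot 39 dB → 39/6 = 6.5 dB → -33.5 dBFS.
Stage 2: below threshold (-33.5 ≤ -8.8); passes unchanged; output -33.5 dBFS.
Stage 3: -33.5 dBFS is at or below the -8.8 dBFS threshold — no compression; output -33.5 dBFS.

-33.5 dBFS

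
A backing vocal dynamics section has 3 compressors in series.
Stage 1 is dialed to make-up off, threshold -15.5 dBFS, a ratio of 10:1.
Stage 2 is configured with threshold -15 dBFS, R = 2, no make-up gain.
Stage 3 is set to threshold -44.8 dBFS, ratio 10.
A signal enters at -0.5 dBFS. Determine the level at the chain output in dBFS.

Stage 1: 15 dB above -15.5 dBFS, reduced 10:1 to 1.5 dB above → -14 dBFS.
Stage 2: 1 dB above -15 dBFS, reduced 2:1 to 0.5 dB above → -14.5 dBFS.
Stage 3: overshoot 30.3 dB → 30.3/10 = 3.03 dB → -41.77 dBFS.

-41.77 dBFS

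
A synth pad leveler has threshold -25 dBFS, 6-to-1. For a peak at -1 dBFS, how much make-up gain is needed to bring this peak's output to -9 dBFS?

Without make-up, output = threshold + overshoot/6 = -25 + 4 = -21 dBFS.
Gap to target: 12 dB.

12 dB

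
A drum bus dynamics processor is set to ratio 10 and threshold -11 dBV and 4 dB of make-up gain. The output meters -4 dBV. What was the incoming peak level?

Stripping the +4 dB make-up gives -8 dBV at the gain stage.
The compressed level sits -8 − (-11) = 3 dB over threshold.
Undo the ratio: input overshoot = 3 × 10 = 30 dB, giving input = 19 dBV.

19 dBV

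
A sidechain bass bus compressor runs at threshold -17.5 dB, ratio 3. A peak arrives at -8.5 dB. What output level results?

Overshoot: -8.5 − (-17.5) = 9 dB.
The 9 dB excess becomes 3 dB after 3:1 reduction.
That puts the output at -14.5 dB.

-14.5 dB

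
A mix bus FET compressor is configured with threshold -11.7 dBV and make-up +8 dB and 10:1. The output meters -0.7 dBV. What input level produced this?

18.3 dBV

Remove make-up: -0.7 − 8 = -8.7 dBV.
That's 3 dB above the -11.7 dBV threshold.
Input overshoot = R × output overshoot = 30 dB → input = -11.7 + 30 = 18.3 dBV.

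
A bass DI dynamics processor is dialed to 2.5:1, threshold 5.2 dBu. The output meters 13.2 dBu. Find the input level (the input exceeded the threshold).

25.2 dBu

That's 8 dB above the 5.2 dBu threshold.
Input overshoot = R × output overshoot = 20 dB → input = 5.2 + 20 = 25.2 dBu.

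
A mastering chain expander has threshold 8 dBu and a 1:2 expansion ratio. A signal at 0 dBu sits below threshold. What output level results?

-8 dBu

The input is 8 dB below the 8 dBu threshold.
A 1:2 expander multiplies undershoot by 2: 8 × 2 = 16 dB below threshold.
Output = 8 − 16 = -8 dBu.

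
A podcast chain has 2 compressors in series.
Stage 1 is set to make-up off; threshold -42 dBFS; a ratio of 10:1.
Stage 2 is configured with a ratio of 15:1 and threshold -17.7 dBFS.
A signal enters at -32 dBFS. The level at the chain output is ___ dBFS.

-41 dBFS

Stage 1: overshoot 10 dB → 10/10 = 1 dB → -41 dBFS.
Stage 2: below threshold (-41 ≤ -17.7); passes unchanged; output -41 dBFS.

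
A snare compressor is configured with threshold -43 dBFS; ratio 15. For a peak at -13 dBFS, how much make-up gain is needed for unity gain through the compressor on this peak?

Overshoot 30 dB → 30/15 = 2 dB after compression, so the compressed level is -43 + 2 = -41 dBFS.
Make-up = target − compressed = -13 − (-41) = 28 dB.

28 dB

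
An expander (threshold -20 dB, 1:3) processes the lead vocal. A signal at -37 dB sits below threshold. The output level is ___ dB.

-71 dB

The input is 17 dB below the -20 dB threshold.
A 1:3 expander multiplies undershoot by 3: 17 × 3 = 51 dB below threshold.
Output = -20 − 51 = -71 dB.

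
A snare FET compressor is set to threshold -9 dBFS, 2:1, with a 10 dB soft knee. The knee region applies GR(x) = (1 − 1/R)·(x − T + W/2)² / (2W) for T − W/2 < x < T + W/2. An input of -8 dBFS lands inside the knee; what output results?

x − T + W/2 = -8 − (-9) + 5 = 6.
GR = (1 − 1/2) × 6² / 20 = 0.5 × 36 / 20 = 0.9 dB.
Output = -8 − 0.9 = -8.9 dBFS.

-8.9 dBFS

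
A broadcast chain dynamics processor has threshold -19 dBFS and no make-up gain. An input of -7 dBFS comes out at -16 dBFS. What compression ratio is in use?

4:1

Input overshoot = -7 − (-19) = 12 dB; output overshoot = -16 − (-19) = 3 dB.
Ratio = 12 / 3 = 4.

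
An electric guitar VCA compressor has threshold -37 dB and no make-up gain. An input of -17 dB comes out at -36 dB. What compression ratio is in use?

20:1

Input overshoot = -17 − (-37) = 20 dB; output overshoot = -36 − (-37) = 1 dB.
Ratio = 20 / 1 = 20.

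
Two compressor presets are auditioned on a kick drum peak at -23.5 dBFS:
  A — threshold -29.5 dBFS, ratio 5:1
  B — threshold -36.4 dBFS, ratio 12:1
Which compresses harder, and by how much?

A: overshoot 6 dB → output overshoot 1.2 dB → GR 4.8 dB.
B: overshoot 12.9 dB → output overshoot 1.075 dB → GR 11.825 dB.
Difference: 7.025 dB in favour of B.

B, by 7.025 dB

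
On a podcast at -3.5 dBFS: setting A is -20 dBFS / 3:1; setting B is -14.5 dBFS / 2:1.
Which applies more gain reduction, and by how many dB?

A, by 5.5 dB

A: 16.5 dB over, compressed to 5.5 dB over, so 11 dB of GR.
B: 11 dB over, compressed to 5.5 dB over, so 5.5 dB of GR.
A applies 5.5 dB more gain reduction.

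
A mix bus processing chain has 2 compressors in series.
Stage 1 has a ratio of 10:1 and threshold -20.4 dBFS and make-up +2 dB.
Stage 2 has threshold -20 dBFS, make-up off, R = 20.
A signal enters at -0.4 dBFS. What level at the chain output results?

-19.82 dBFS

Stage 1: 20 dB above -20.4 dBFS, reduced 10:1 to 2 dB above → -18.4 dBFS; +2 dB make-up → -16.4 dBFS.
Stage 2: 3.6 dB above -20 dBFS, reduced 20:1 to 0.18 dB above → -19.82 dBFS.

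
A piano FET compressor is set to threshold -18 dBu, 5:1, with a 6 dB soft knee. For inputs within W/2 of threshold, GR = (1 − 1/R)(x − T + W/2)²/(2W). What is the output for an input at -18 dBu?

-18.6 dBu

x − T + W/2 = -18 − (-18) + 3 = 3.
GR = (1 − 1/5) × 3² / 12 = 0.8 × 9 / 12 = 0.6 dB.
Output = -18 − 0.6 = -18.6 dBu.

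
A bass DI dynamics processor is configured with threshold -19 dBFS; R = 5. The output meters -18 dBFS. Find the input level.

-14 dBFS

Post-compression overshoot = -18 − (-19) = 1 dB.
Before 5:1 compression the overshoot was 1 × 5 = 5 dB, so input = -19 + 5 = -14 dBFS.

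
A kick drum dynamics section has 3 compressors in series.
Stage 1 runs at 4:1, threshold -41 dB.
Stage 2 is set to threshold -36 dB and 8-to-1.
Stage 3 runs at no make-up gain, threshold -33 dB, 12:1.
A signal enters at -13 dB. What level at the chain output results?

Stage 1: -13 dB is 28 dB over -41 dB; at 4:1 that becomes 7 dB over, giving -34 dB.
Stage 2: overshoot 2 dB → 2/8 = 0.25 dB → -35.75 dB.
Stage 3: -35.75 dB ≤ -33 dB, so stage 3 doesn't engage; output -35.75 dB.

-35.75 dB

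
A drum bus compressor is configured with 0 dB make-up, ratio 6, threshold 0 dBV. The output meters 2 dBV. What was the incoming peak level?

12 dBV

The compressed level sits 2 − 0 = 2 dB over threshold.
Undo the ratio: input overshoot = 2 × 6 = 12 dB, giving input = 12 dBV.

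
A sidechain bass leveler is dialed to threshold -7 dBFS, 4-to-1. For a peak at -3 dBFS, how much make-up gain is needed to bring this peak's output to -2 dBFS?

Overshoot 4 dB → 4/4 = 1 dB after compression, so the compressed level is -7 + 1 = -6 dBFS.
Make-up = target − compressed = -2 − (-6) = 4 dB.

4 dB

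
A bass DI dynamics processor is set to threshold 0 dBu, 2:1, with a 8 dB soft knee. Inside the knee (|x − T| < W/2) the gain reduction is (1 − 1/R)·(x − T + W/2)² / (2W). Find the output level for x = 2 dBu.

0.875 dBu

x − T + W/2 = 2 − 0 + 4 = 6.
GR = (1 − 1/2) × 6² / 16 = 0.5 × 36 / 16 = 1.125 dB.
Output = 2 − 1.125 = 0.875 dBu.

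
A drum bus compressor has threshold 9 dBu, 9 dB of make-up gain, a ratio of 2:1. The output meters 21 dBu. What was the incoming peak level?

15 dBu

Before make-up, the level was 21 − 9 = 12 dBu.
That's 3 dB above the 9 dBu threshold.
Input overshoot = R × output overshoot = 6 dB → input = 9 + 6 = 15 dBu.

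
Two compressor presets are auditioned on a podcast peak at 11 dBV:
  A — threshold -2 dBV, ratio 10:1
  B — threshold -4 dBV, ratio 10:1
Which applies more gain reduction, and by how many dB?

A: GR = 13 − 13/10 = 11.7 dB.
B: GR = 15 − 15/10 = 13.5 dB.
B applies 1.8 dB more gain reduction.

B, by 1.8 dB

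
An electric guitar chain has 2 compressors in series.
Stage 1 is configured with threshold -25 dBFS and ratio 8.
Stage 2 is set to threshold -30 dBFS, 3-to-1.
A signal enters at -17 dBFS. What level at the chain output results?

-28 dBFS

Stage 1: 8 dB above -25 dBFS, reduced 8:1 to 1 dB above → -24 dBFS.
Stage 2: 6 dB above -30 dBFS, reduced 3:1 to 2 dB above → -28 dBFS.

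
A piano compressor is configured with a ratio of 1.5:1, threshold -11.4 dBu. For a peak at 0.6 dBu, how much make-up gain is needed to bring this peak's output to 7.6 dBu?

Without make-up, output = threshold + overshoot/1.5 = -11.4 + 8 = -3.4 dBu.
Gap to target: 11 dB.

11 dB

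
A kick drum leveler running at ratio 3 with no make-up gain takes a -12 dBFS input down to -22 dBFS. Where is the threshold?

-27 dBFS

Input is 15 dB above T (since output overshoot × R = input overshoot: (-22 − T)·3 = -12 − T gives T = -27 dBFS).
Check: -27 + (-12 − (-27))/3 = -27 + 5 = -22 dBFS. ✓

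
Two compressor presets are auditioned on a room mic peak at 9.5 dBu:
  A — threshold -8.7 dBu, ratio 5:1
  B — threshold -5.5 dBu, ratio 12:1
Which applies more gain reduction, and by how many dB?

A: GR = 18.2 − 18.2/5 = 14.56 dB.
B: GR = 15 − 15/12 = 13.75 dB.
A applies 0.81 dB more gain reduction.

A, by 0.81 dB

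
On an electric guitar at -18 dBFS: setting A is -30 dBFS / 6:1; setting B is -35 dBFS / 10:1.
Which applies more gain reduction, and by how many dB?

B, by 5.3 dB

A: overshoot 12 dB → output overshoot 2 dB → GR 10 dB.
B: overshoot 17 dB → output overshoot 1.7 dB → GR 15.3 dB.
B applies 5.3 dB more gain reduction.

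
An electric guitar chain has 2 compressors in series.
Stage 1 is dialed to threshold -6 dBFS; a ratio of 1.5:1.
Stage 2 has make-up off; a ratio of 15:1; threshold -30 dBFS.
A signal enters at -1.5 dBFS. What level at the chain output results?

Stage 1: overshoot 4.5 dB → 4.5/1.5 = 3 dB → -3 dBFS.
Stage 2: -3 dBFS is 27 dB over -30 dBFS; at 15:1 that becomes 1.8 dB over, giving -28.2 dBFS.

-28.2 dBFS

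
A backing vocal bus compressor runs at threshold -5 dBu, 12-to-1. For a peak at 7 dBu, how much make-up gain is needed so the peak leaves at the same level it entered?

Overshoot 12 dB → 12/12 = 1 dB after compression, so the compressed level is -5 + 1 = -4 dBu.
Make-up = target − compressed = 7 − (-4) = 11 dB.

11 dB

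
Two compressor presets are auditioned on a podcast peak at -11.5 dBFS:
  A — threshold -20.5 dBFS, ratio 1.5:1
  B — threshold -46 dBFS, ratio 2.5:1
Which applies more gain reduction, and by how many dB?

B, by 17.7 dB

A: 9 dB over, compressed to 6 dB over, so 3 dB of GR.
B: 34.5 dB over, compressed to 13.8 dB over, so 20.7 dB of GR.
B applies 17.7 dB more gain reduction.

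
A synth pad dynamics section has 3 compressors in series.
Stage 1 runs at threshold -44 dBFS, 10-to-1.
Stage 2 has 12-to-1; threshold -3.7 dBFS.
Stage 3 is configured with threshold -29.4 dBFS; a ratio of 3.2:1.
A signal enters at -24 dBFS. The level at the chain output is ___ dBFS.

Stage 1: 20 dB above -44 dBFS, reduced 10:1 to 2 dB above → -42 dBFS.
Stage 2: -42 dBFS is at or below the -3.7 dBFS threshold — no compression; output -42 dBFS.
Stage 3: -42 dBFS ≤ -29.4 dBFS, so stage 3 doesn't engage; output -42 dBFS.

-42 dBFS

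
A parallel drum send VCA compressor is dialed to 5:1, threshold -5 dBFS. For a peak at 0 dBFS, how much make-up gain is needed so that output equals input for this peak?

4 dB

Without make-up, output = threshold + overshoot/5 = -5 + 1 = -4 dBFS.
Gap to target: 4 dB.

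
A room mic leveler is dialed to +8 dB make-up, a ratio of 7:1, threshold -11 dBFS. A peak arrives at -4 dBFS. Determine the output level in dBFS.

-2 dBFS

Overshoot: -4 − (-11) = 7 dB.
7:1 compression reduces that to 7/7 = 1 dB over.
That puts the output at -10 dBFS; make-up adds 8 dB, giving -2 dBFS.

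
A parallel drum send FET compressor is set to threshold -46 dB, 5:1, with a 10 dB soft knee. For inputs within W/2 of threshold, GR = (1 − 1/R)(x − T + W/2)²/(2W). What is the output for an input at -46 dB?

x − T + W/2 = -46 − (-46) + 5 = 5.
GR = (1 − 1/5) × 5² / 20 = 0.8 × 25 / 20 = 1 dB.
Output = -46 − 1 = -47 dB.

-47 dB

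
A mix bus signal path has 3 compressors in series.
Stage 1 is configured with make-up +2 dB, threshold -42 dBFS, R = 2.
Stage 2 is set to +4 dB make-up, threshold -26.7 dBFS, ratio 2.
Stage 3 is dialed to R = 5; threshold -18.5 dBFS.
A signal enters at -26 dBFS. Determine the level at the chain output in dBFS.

Stage 1: 16 dB above -42 dBFS, reduced 2:1 to 8 dB above → -34 dBFS; +2 dB make-up → -32 dBFS.
Stage 2: below threshold (-32 ≤ -26.7); passes unchanged; make-up brings it to -28 dBFS.
Stage 3: -28 dBFS is at or below the -18.5 dBFS threshold — no compression; output -28 dBFS.

-28 dBFS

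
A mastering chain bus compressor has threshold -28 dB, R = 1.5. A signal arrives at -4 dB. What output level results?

-4 dB sits 24 dB over threshold.
The 24 dB excess becomes 16 dB after 1.5:1 reduction.
Output = -28 + 16 = -12 dB.

-12 dB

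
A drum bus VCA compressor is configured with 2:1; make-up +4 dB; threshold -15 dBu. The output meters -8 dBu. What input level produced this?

Remove make-up: -8 − 4 = -12 dBu.
The compressed level sits -12 − (-15) = 3 dB over threshold.
Input overshoot = R × output overshoot = 6 dB → input = -15 + 6 = -9 dBu.

-9 dBu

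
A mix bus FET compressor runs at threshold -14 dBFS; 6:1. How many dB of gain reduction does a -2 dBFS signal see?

10 dB

Overshoot = -2 − (-14) = 12 dB.
A 6:1 ratio leaves 2 dB of that excess.
So the signal is attenuated by 12 − 2 = 10 dB.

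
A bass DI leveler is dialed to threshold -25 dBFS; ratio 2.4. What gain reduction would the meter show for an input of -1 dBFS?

-1 dBFS exceeds the threshold by 24 dB.
A 2.4:1 ratio leaves 10 dB of that excess.
So the signal is attenuated by 24 − 10 = 14 dB.

14 dB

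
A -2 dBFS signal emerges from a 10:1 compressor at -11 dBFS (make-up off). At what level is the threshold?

-12 dBFS

Let T be the threshold. Output overshoot = (input overshoot)/R, so -11 − T = (-2 − T)/10.
10·(-11 − T) = -2 − T → 9·T = -110 − (-2) = -108.
T = -108/9 = -12 dBFS.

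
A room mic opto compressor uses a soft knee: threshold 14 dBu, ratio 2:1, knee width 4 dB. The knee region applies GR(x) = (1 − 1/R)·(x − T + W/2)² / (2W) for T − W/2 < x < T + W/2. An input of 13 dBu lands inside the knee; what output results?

12.9375 dBu

x − T + W/2 = 13 − 14 + 2 = 1.
GR = (1 − 1/2) × 1² / 8 = 0.5 × 1 / 8 = 0.0625 dB.
Output = 13 − 0.0625 = 12.9375 dBu.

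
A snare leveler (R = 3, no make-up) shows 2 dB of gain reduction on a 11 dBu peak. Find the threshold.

Let T be the threshold. Output overshoot = (input overshoot)/R, so 9 − T = (11 − T)/3.
3·(9 − T) = 11 − T → 2·T = 27 − 11 = 16.
T = 16/2 = 8 dBu.

8 dBu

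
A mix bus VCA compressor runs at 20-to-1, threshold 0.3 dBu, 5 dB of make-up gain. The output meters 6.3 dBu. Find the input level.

Stripping the +5 dB make-up gives 1.3 dBu at the gain stage.
Post-compression overshoot = 1.3 − 0.3 = 1 dB.
Before 20:1 compression the overshoot was 1 × 20 = 20 dB, so input = 0.3 + 20 = 20.3 dBu.

20.3 dBu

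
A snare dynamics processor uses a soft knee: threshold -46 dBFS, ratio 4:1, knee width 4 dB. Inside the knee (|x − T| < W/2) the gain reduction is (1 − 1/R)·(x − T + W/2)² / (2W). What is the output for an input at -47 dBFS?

-47.09375 dBFS

x − T + W/2 = -47 − (-46) + 2 = 1.
GR = (1 − 1/4) × 1² / 8 = 0.75 × 1 / 8 = 0.09375 dB.
Output = -47 − 0.09375 = -47.09375 dBFS.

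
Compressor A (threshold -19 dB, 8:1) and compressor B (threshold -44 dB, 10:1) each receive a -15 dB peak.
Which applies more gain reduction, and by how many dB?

B, by 22.6 dB

A: overshoot 4 dB → output overshoot 0.5 dB → GR 3.5 dB.
B: overshoot 29 dB → output overshoot 2.9 dB → GR 26.1 dB.
Difference: 22.6 dB in favour of B.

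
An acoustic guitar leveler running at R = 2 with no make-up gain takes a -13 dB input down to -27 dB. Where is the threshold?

-41 dB

Let T be the threshold. Output overshoot = (input overshoot)/R, so -27 − T = (-13 − T)/2.
2·(-27 − T) = -13 − T → 1·T = -54 − (-13) = -41.
T = -41/1 = -41 dB.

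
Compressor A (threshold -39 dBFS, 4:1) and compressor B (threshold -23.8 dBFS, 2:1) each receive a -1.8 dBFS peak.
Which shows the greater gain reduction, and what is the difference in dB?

A, by 16.9 dB

A: 37.2 dB over, compressed to 9.3 dB over, so 27.9 dB of GR.
B: 22 dB over, compressed to 11 dB over, so 11 dB of GR.
A reduces 16.9 dB more.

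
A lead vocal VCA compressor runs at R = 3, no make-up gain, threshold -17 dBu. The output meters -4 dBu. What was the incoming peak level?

That's 13 dB above the -17 dBu threshold.
Input overshoot = R × output overshoot = 39 dB → input = -17 + 39 = 22 dBu.

22 dBu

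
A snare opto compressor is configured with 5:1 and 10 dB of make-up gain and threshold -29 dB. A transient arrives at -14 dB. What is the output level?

-14 dB sits 15 dB over threshold.
The 15 dB excess becomes 3 dB after 5:1 reduction.
Output = -29 + 3 = -26 dB; make-up adds 10 dB, giving -16 dB.

-16 dB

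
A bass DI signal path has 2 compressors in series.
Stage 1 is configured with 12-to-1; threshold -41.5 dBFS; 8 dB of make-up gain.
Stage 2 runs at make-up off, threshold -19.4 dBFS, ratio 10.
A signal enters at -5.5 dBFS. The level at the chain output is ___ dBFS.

-30.5 dBFS

Stage 1: -5.5 dBFS is 36 dB over -41.5 dBFS; at 12:1 that becomes 3 dB over, giving -38.5 dBFS; +8 dB make-up → -30.5 dBFS.
Stage 2: -30.5 dBFS is at or below the -19.4 dBFS threshold — no compression; output -30.5 dBFS.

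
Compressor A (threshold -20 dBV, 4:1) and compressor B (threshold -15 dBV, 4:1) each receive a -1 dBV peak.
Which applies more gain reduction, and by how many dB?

A: GR = 19 − 19/4 = 14.25 dB.
B: GR = 14 − 14/4 = 10.5 dB.
Difference: 3.75 dB in favour of A.

A, by 3.75 dB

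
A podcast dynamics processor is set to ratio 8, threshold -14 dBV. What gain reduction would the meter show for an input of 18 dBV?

28 dB

18 dBV exceeds the threshold by 32 dB.
At 8:1, output sits 32/8 = 4 dB above threshold.
GR = overshoot in − overshoot out = 32 − 4 = 28 dB.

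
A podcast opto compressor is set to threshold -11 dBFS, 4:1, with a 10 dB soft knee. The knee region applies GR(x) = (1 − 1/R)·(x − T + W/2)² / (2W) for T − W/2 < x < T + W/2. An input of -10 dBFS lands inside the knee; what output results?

-11.35 dBFS

x − T + W/2 = -10 − (-11) + 5 = 6.
GR = (1 − 1/4) × 6² / 20 = 0.75 × 36 / 20 = 1.35 dB.
Output = -10 − 1.35 = -11.35 dBFS.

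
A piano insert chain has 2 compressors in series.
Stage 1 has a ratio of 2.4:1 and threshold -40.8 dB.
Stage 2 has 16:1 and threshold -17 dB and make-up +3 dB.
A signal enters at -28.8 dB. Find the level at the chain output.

-32.8 dB

Stage 1: 12 dB above -40.8 dB, reduced 2.4:1 to 5 dB above → -35.8 dB.
Stage 2: below threshold (-35.8 ≤ -17); passes unchanged; make-up brings it to -32.8 dB.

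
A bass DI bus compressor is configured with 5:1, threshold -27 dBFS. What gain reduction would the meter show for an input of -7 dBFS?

-7 dBFS exceeds the threshold by 20 dB.
A 5:1 ratio leaves 4 dB of that excess.
So the signal is attenuated by 20 − 4 = 16 dB.

16 dB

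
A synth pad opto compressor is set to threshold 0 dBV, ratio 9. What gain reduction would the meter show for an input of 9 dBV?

8 dB

Overshoot = 9 − 0 = 9 dB.
A 9:1 ratio leaves 1 dB of that excess.
GR = overshoot in − overshoot out = 9 − 1 = 8 dB.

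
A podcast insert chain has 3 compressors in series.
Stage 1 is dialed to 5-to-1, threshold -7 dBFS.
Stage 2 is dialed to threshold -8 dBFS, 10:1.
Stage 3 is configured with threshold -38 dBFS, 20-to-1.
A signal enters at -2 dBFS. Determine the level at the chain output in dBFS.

Stage 1: -2 dBFS is 5 dB over -7 dBFS; at 5:1 that becomes 1 dB over, giving -6 dBFS.
Stage 2: 2 dB above -8 dBFS, reduced 10:1 to 0.2 dB above → -7.8 dBFS.
Stage 3: -7.8 dBFS is 30.2 dB over -38 dBFS; at 20:1 that becomes 1.51 dB over, giving -36.49 dBFS.

-36.49 dBFS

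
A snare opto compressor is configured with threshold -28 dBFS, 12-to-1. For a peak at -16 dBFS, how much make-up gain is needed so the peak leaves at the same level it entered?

11 dB

The peak compresses to -28 + 12/12 = -27 dBFS.
To reach -16 dBFS requires -16 − (-27) = 11 dB of make-up.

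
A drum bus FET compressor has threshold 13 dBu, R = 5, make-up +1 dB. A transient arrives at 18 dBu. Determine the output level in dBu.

15 dBu

The input is 5 dB above the 13 dBu threshold.
At 5:1 the overshoot is divided by 5, leaving 1 dB above threshold.
So the level is 13 + 1 = 14 dBu; make-up adds 1 dB, giving 15 dBu.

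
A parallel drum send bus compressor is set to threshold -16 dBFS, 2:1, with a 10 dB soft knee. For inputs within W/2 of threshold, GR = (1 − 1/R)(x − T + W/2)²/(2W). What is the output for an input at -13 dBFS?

-14.6 dBFS

x − T + W/2 = -13 − (-16) + 5 = 8.
GR = (1 − 1/2) × 8² / 20 = 0.5 × 64 / 20 = 1.6 dB.
Output = -13 − 1.6 = -14.6 dBFS.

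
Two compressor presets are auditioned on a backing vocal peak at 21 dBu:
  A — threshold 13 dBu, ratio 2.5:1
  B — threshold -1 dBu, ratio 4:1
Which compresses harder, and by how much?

A: 8 dB over, compressed to 3.2 dB over, so 4.8 dB of GR.
B: 22 dB over, compressed to 5.5 dB over, so 16.5 dB of GR.
Difference: 11.7 dB in favour of B.

B, by 11.7 dB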